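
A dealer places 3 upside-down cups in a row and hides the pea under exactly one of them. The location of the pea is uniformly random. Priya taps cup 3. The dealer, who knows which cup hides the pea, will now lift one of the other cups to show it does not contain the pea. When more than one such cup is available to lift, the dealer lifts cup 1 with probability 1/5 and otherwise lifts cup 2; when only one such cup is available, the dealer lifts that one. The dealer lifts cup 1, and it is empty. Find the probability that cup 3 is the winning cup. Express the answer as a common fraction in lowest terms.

Consider each possible location of the pea in turn.
If it is under cup 1 (prior 1/3): the dealer opened cup 1, so this case is ruled out; weight (1/3)·0 = 0.
If it is under cup 2 (prior 1/3): only cup 1 is available, probability 1; weight (1/3)·1 = 1/3.
If it is under cup 3 (prior 1/3): cup 1 is available, opened with probability 1/5; weight (1/3)·(1/5) = 1/15.
The weights sum to 2/5.
So P(the pea under cup 3 | the dealer opened cup 1) = (1/15) / (2/5) = 1/6.

1/6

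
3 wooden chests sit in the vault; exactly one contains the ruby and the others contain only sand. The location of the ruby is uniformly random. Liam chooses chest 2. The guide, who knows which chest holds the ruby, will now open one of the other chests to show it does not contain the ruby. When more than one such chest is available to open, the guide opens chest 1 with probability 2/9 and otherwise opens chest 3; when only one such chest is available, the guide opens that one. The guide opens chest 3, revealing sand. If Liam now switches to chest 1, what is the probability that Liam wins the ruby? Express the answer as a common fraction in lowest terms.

9/16

Consider each possible location of the ruby in turn.
If it is in chest 1 (prior 1/3): only chest 3 is available, probability 1; weight (1/3)·1 = 1/3.
If it is in chest 2 (prior 1/3): chest 1 is available but not opened, probability 7/9; weight (1/3)·(7/9) = 7/27.
If it is in chest 3 (prior 1/3): the guide opened chest 3, so this case is ruled out; weight (1/3)·0 = 0.
The weights sum to 16/27.
So P(the ruby in chest 1 | the guide opened chest 3) = (1/3) / (16/27) = 9/16.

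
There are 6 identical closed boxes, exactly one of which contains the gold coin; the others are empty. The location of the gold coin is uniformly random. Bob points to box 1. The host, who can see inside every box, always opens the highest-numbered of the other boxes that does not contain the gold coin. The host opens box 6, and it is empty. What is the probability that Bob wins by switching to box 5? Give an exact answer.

1/5

Condition on the true location of the gold coin.
If it is in any of boxes 1, 2, 3, 4, and 5 (prior 1/6 each): box 6 is the highest-numbered option available, probability 1; weight (1/6)·1 = 1/6 each.
If it is in box 6 (prior 1/6): the host opened box 6, so this case is ruled out; weight (1/6)·0 = 0.
The weights sum to 5/6.
So P(the gold coin in box 5 | the host opened box 6) = (1/6) / (5/6) = 1/5.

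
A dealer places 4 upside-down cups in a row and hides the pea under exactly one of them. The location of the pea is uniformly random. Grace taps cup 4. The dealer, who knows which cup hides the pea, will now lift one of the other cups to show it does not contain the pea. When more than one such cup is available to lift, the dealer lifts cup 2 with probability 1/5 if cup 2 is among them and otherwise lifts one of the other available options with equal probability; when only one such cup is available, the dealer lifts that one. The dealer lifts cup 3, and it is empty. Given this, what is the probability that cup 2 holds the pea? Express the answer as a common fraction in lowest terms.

Consider each possible location of the pea in turn.
If it is under cup 1 (prior 1/4): cup 2 is available but not opened, probability 4/5; weight (1/4)·(4/5) = 1/5.
If it is under cup 2 (prior 1/4): cup 2 holds the prize so is unavailable; the dealer chooses uniformly among the 2 others, probability 1/2; weight (1/4)·(1/2) = 1/8.
If it is under cup 3 (prior 1/4): the dealer opened cup 3, so this case is ruled out; weight (1/4)·0 = 0.
If it is under cup 4 (prior 1/4): cup 2 is available but not opened; cup 3 gets probability (1 − 1/5)/2 = 2/5; weight (1/4)·(2/5) = 1/10.
The weights sum to 17/40.
So P(the pea under cup 2 | the dealer opened cup 3) = (1/8) / (17/40) = 5/17.

5/17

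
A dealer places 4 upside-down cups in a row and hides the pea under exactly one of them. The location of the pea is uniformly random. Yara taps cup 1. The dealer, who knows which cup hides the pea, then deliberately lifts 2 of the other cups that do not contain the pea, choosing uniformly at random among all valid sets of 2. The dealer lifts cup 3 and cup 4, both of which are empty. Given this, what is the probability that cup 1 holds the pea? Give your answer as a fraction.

Consider each possible location of the pea in turn.
If it is under cup 1 (prior 1/4): the dealer has 3 equally likely choices, so probability 1/3; weight (1/4)·(1/3) = 1/12.
If it is under cup 2 (prior 1/4): the dealer has no choice, probability 1; weight (1/4)·1 = 1/4.
If it is under either of cups 3 and 4 (prior 1/4 each): that cup was opened and seen not to hold the prize — ruled out; weight (1/4)·0 = 0 each.
The weights sum to 1/3.
So P(the pea under cup 1 | the dealer opened cup 3 and cup 4) = (1/12) / (1/3) = 1/4.

1/4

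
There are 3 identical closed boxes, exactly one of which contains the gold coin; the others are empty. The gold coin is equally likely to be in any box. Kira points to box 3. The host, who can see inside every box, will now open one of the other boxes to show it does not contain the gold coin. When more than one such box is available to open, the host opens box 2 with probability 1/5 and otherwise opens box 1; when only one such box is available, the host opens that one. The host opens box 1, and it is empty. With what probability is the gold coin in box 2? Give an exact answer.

5/9

Consider each possible location of the gold coin in turn.
If it is in box 1 (prior 1/3): the host opened box 1, so this case is ruled out; weight (1/3)·0 = 0.
If it is in box 2 (prior 1/3): only box 1 is available, probability 1; weight (1/3)·1 = 1/3.
If it is in box 3 (prior 1/3): box 2 is available but not opened, probability 4/5; weight (1/3)·(4/5) = 4/15.
The weights sum to 3/5.
So P(the gold coin in box 2 | the host opened box 1) = (1/3) / (3/5) = 5/9.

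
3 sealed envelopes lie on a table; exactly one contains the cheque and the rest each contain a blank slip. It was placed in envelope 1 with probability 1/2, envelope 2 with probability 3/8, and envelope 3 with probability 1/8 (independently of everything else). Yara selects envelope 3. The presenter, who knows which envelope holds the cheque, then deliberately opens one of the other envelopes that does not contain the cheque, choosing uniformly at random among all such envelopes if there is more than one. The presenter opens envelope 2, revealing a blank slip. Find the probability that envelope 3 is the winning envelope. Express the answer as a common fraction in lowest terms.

Apply Bayes' rule, conditioning on where the cheque actually is.
If it is in envelope 1 (prior 1/2): the presenter has no choice, probability 1; weight (1/2)·1 = 1/2.
If it is in envelope 2 (prior 3/8): the presenter opened envelope 2, so this case is ruled out; weight (3/8)·0 = 0.
If it is in envelope 3 (prior 1/8): the presenter has 2 equally likely choices, so probability 1/2; weight (1/8)·(1/2) = 1/16.
The weights sum to 9/16.
So P(the cheque in envelope 3 | the presenter opened envelope 2) = (1/16) / (9/16) = 1/9.

1/9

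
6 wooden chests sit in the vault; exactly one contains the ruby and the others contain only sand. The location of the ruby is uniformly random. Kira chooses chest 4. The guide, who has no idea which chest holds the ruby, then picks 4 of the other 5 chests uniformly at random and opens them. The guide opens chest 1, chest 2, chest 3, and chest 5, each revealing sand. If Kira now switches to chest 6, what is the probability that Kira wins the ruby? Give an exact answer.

1/2

Consider each possible location of the ruby in turn.
If it is in any of chests 1, 2, 3, and 5 (prior 1/6 each): that chest was opened and seen not to hold the prize — ruled out; weight (1/6)·0 = 0 each.
If it is in either of chests 4 and 6 (prior 1/6 each): the guide picks exactly this set with probability 1/5 regardless, and none is the prize; weight (1/6)·(1/5) = 1/30 each.
The weights sum to 1/15.
So P(the ruby in chest 6 | the guide opened chest 1, chest 2, chest 3, and chest 5) = (1/30) / (1/15) = 1/2.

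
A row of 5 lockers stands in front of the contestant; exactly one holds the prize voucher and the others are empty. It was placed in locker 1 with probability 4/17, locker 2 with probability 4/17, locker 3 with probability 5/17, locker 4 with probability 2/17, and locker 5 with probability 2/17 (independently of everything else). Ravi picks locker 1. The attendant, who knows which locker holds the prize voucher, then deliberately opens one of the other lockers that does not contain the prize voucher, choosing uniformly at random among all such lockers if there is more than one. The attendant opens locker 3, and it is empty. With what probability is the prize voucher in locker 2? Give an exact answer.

Apply Bayes' rule, conditioning on where the prize voucher actually is.
If it is in locker 1 (prior 4/17): the attendant has 4 equally likely choices, so probability 1/4; weight (4/17)·(1/4) = 1/17.
If it is in locker 2 (prior 4/17): the attendant has 3 equally likely choices, so probability 1/3; weight (4/17)·(1/3) = 4/51.
If it is in locker 3 (prior 5/17): the attendant opened locker 3, so this case is ruled out; weight (5/17)·0 = 0.
If it is in either of lockers 4 and 5 (prior 2/17 each): the attendant has 3 equally likely choices, so probability 1/3; weight (2/17)·(1/3) = 2/51 each.
The weights sum to 11/51.
So P(the prize voucher in locker 2 | the attendant opened locker 3) = (4/51) / (11/51) = 4/11.

4/11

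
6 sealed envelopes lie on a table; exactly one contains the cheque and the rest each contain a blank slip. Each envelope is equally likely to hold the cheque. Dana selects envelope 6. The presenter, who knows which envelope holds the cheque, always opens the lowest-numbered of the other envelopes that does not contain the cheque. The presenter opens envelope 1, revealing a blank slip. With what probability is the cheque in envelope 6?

1/5

Condition on the true location of the cheque.
If it is in envelope 1 (prior 1/6): the presenter opened envelope 1, so this case is ruled out; weight (1/6)·0 = 0.
If it is in any of envelopes 2, 3, 4, 5, and 6 (prior 1/6 each): envelope 1 is the lowest-numbered option available, probability 1; weight (1/6)·1 = 1/6 each.
The weights sum to 5/6.
So P(the cheque in envelope 6 | the presenter opened envelope 1) = (1/6) / (5/6) = 1/5.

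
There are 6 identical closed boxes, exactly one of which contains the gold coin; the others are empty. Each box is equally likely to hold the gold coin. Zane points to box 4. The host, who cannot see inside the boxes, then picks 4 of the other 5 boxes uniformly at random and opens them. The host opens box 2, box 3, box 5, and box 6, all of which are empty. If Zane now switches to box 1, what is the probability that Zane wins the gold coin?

Because the host chose which boxes to open without knowing where the gold coin is, the choice is independent of the prize location. Learning that none of the 4 opened boxes holds the gold coin simply rules out those 4 locations and leaves the remaining 2 boxes still equally likely by symmetry.
So P(the gold coin in box 1) = 1/2.

1/2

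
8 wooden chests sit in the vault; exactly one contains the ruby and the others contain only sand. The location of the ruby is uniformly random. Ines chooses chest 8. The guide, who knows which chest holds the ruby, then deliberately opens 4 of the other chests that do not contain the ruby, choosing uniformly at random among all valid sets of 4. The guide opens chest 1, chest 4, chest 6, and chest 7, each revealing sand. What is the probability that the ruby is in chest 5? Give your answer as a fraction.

7/24

Apply Bayes' rule, conditioning on where the ruby actually is.
If it is in any of chests 1, 4, 6, and 7 (prior 1/8 each): that chest was opened and seen not to hold the prize — ruled out; weight (1/8)·0 = 0 each.
If it is in any of chests 2, 3, and 5 (prior 1/8 each): the guide has 15 equally likely choices, so probability 1/15; weight (1/8)·(1/15) = 1/120 each.
If it is in chest 8 (prior 1/8): the guide has 35 equally likely choices, so probability 1/35; weight (1/8)·(1/35) = 1/280.
The weights sum to 1/35.
So P(the ruby in chest 5 | the guide opened chest 1, chest 4, chest 6, and chest 7) = (1/120) / (1/35) = 7/24.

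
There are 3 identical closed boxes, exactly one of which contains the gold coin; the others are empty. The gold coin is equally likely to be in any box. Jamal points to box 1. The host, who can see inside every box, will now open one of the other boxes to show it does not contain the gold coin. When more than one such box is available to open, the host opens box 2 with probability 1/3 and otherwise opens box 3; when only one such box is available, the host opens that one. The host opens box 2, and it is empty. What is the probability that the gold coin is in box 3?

Condition on the true location of the gold coin.
If it is in box 1 (prior 1/3): box 2 is available, opened with probability 1/3; weight (1/3)·(1/3) = 1/9.
If it is in box 2 (prior 1/3): the host opened box 2, so this case is ruled out; weight (1/3)·0 = 0.
If it is in box 3 (prior 1/3): only box 2 is available, probability 1; weight (1/3)·1 = 1/3.
The weights sum to 4/9.
So P(the gold coin in box 3 | the host opened box 2) = (1/3) / (4/9) = 3/4.

3/4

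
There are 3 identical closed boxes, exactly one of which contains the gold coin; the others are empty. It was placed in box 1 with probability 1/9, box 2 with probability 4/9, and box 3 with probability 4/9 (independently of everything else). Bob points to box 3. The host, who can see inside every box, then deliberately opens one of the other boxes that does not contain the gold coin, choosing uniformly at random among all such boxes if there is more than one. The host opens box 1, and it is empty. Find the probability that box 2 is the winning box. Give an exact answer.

Consider each possible location of the gold coin in turn.
If it is in box 1 (prior 1/9): the host opened box 1, so this case is ruled out; weight (1/9)·0 = 0.
If it is in box 2 (prior 4/9): the host has no choice, probability 1; weight (4/9)·1 = 4/9.
If it is in box 3 (prior 4/9): the host has 2 equally likely choices, so probability 1/2; weight (4/9)·(1/2) = 2/9.
The weights sum to 2/3.
So P(the gold coin in box 2 | the host opened box 1) = (4/9) / (2/3) = 2/3.

2/3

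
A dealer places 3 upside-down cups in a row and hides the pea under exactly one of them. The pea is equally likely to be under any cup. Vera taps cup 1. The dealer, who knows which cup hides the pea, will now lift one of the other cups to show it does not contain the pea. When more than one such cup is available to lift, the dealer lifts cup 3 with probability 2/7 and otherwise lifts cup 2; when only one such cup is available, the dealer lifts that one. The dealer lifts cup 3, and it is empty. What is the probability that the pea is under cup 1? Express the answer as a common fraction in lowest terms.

Consider each possible location of the pea in turn.
If it is under cup 1 (prior 1/3): cup 3 is available, opened with probability 2/7; weight (1/3)·(2/7) = 2/21.
If it is under cup 2 (prior 1/3): only cup 3 is available, probability 1; weight (1/3)·1 = 1/3.
If it is under cup 3 (prior 1/3): the dealer opened cup 3, so this case is ruled out; weight (1/3)·0 = 0.
The weights sum to 3/7.
So P(the pea under cup 1 | the dealer opened cup 3) = (2/21) / (3/7) = 2/9.

2/9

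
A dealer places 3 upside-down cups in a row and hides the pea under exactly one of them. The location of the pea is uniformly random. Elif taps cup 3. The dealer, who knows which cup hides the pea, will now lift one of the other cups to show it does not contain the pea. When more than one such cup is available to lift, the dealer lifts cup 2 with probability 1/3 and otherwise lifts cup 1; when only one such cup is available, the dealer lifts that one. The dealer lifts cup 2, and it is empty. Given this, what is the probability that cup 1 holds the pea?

Apply Bayes' rule, conditioning on where the pea actually is.
If it is under cup 1 (prior 1/3): only cup 2 is available, probability 1; weight (1/3)·1 = 1/3.
If it is under cup 2 (prior 1/3): the dealer opened cup 2, so this case is ruled out; weight (1/3)·0 = 0.
If it is under cup 3 (prior 1/3): cup 2 is available, opened with probability 1/3; weight (1/3)·(1/3) = 1/9.
The weights sum to 4/9.
So P(the pea under cup 1 | the dealer opened cup 2) = (1/3) / (4/9) = 3/4.

3/4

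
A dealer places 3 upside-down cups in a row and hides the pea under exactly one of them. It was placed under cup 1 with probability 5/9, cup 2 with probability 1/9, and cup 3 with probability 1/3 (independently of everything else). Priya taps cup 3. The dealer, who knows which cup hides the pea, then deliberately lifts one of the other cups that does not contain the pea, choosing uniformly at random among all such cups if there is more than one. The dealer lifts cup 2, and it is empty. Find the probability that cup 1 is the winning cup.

10/13

Apply Bayes' rule, conditioning on where the pea actually is.
If it is under cup 1 (prior 5/9): the dealer has no choice, probability 1; weight (5/9)·1 = 5/9.
If it is under cup 2 (prior 1/9): the dealer opened cup 2, so this case is ruled out; weight (1/9)·0 = 0.
If it is under cup 3 (prior 1/3): the dealer has 2 equally likely choices, so probability 1/2; weight (1/3)·(1/2) = 1/6.
The weights sum to 13/18.
So P(the pea under cup 1 | the dealer opened cup 2) = (5/9) / (13/18) = 10/13.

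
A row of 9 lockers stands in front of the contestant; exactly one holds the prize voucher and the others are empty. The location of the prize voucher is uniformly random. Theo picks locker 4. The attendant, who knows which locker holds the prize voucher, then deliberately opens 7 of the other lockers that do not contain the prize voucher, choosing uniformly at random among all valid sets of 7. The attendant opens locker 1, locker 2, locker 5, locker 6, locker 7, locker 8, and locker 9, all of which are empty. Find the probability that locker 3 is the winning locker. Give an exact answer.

8/9

Apply Bayes' rule, conditioning on where the prize voucher actually is.
If it is in any of lockers 1, 2, 5, 6, 7, 8, and 9 (prior 1/9 each): that locker was opened and seen not to hold the prize — ruled out; weight (1/9)·0 = 0 each.
If it is in locker 3 (prior 1/9): the attendant has no choice, probability 1; weight (1/9)·1 = 1/9.
If it is in locker 4 (prior 1/9): the attendant has 8 equally likely choices, so probability 1/8; weight (1/9)·(1/8) = 1/72.
The weights sum to 1/8.
So P(the prize voucher in locker 3 | the attendant opened locker 1, locker 2, locker 5, locker 6, locker 7, locker 8, and locker 9) = (1/9) / (1/8) = 8/9.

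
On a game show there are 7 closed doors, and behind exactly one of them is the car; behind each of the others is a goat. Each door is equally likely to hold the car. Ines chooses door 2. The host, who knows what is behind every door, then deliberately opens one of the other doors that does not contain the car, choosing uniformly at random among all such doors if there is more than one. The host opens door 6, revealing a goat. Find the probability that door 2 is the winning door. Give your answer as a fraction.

1/7

Consider each possible location of the car in turn.
If it is behind any of doors 1, 3, 4, 5, and 7 (prior 1/7 each): the host has 5 equally likely choices, so probability 1/5; weight (1/7)·(1/5) = 1/35 each.
If it is behind door 2 (prior 1/7): the host has 6 equally likely choices, so probability 1/6; weight (1/7)·(1/6) = 1/42.
If it is behind door 6 (prior 1/7): the host opened door 6, so this case is ruled out; weight (1/7)·0 = 0.
The weights sum to 1/6.
So P(the car behind door 2 | the host opened door 6) = (1/42) / (1/6) = 1/7.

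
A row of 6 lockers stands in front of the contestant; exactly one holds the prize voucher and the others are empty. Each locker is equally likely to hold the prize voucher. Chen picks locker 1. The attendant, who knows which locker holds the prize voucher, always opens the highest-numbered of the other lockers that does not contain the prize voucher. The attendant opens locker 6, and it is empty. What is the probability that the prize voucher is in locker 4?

Consider each possible location of the prize voucher in turn.
If it is in any of lockers 1, 2, 3, 4, and 5 (prior 1/6 each): locker 6 is the highest-numbered option available, probability 1; weight (1/6)·1 = 1/6 each.
If it is in locker 6 (prior 1/6): the attendant opened locker 6, so this case is ruled out; weight (1/6)·0 = 0.
The weights sum to 5/6.
So P(the prize voucher in locker 4 | the attendant opened locker 6) = (1/6) / (5/6) = 1/5.

1/5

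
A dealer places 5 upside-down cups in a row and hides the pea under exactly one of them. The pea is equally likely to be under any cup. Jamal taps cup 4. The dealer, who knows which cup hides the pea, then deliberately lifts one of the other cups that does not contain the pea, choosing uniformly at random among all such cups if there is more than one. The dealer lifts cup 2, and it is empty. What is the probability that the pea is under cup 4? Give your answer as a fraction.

1/5

Apply Bayes' rule, conditioning on where the pea actually is.
If it is under any of cups 1, 3, and 5 (prior 1/5 each): the dealer has 3 equally likely choices, so probability 1/3; weight (1/5)·(1/3) = 1/15 each.
If it is under cup 2 (prior 1/5): the dealer opened cup 2, so this case is ruled out; weight (1/5)·0 = 0.
If it is under cup 4 (prior 1/5): the dealer has 4 equally likely choices, so probability 1/4; weight (1/5)·(1/4) = 1/20.
The weights sum to 1/4.
So P(the pea under cup 4 | the dealer opened cup 2) = (1/20) / (1/4) = 1/5.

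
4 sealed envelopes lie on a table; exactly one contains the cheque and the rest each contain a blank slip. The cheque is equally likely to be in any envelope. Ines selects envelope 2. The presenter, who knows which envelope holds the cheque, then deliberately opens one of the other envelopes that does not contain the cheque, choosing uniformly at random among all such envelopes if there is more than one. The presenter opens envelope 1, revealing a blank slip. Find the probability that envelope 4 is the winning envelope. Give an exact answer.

3/8

Apply Bayes' rule, conditioning on where the cheque actually is.
If it is in envelope 1 (prior 1/4): the presenter opened envelope 1, so this case is ruled out; weight (1/4)·0 = 0.
If it is in envelope 2 (prior 1/4): the presenter has 3 equally likely choices, so probability 1/3; weight (1/4)·(1/3) = 1/12.
If it is in either of envelopes 3 and 4 (prior 1/4 each): the presenter has 2 equally likely choices, so probability 1/2; weight (1/4)·(1/2) = 1/8 each.
The weights sum to 1/3.
So P(the cheque in envelope 4 | the presenter opened envelope 1) = (1/8) / (1/3) = 3/8.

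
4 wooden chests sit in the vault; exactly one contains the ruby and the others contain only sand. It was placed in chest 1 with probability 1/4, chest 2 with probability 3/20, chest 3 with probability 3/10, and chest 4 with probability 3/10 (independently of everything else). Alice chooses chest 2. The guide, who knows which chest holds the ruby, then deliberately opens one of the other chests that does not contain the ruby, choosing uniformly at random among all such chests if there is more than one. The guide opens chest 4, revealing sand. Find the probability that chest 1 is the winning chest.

5/13

Apply Bayes' rule, conditioning on where the ruby actually is.
If it is in chest 1 (prior 1/4): the guide has 2 equally likely choices, so probability 1/2; weight (1/4)·(1/2) = 1/8.
If it is in chest 2 (prior 3/20): the guide has 3 equally likely choices, so probability 1/3; weight (3/20)·(1/3) = 1/20.
If it is in chest 3 (prior 3/10): the guide has 2 equally likely choices, so probability 1/2; weight (3/10)·(1/2) = 3/20.
If it is in chest 4 (prior 3/10): the guide opened chest 4, so this case is ruled out; weight (3/10)·0 = 0.
The weights sum to 13/40.
So P(the ruby in chest 1 | the guide opened chest 4) = (1/8) / (13/40) = 5/13.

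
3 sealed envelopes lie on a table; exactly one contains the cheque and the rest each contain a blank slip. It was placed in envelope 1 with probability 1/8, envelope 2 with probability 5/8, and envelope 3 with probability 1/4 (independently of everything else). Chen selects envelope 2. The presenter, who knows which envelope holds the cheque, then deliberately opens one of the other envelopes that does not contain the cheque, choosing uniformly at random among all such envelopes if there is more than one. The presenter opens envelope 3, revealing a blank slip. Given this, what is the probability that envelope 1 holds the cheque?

2/7

Apply Bayes' rule, conditioning on where the cheque actually is.
If it is in envelope 1 (prior 1/8): the presenter has no choice, probability 1; weight (1/8)·1 = 1/8.
If it is in envelope 2 (prior 5/8): the presenter has 2 equally likely choices, so probability 1/2; weight (5/8)·(1/2) = 5/16.
If it is in envelope 3 (prior 1/4): the presenter opened envelope 3, so this case is ruled out; weight (1/4)·0 = 0.
The weights sum to 7/16.
So P(the cheque in envelope 1 | the presenter opened envelope 3) = (1/8) / (7/16) = 2/7.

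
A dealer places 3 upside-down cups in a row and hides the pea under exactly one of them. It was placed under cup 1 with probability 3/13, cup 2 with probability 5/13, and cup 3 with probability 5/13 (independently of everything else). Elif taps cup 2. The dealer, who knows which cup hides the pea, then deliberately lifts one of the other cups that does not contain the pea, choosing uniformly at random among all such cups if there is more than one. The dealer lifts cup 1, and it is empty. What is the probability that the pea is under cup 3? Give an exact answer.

2/3

Apply Bayes' rule, conditioning on where the pea actually is.
If it is under cup 1 (prior 3/13): the dealer opened cup 1, so this case is ruled out; weight (3/13)·0 = 0.
If it is under cup 2 (prior 5/13): the dealer has 2 equally likely choices, so probability 1/2; weight (5/13)·(1/2) = 5/26.
If it is under cup 3 (prior 5/13): the dealer has no choice, probability 1; weight (5/13)·1 = 5/13.
The weights sum to 15/26.
So P(the pea under cup 3 | the dealer opened cup 1) = (5/13) / (15/26) = 2/3.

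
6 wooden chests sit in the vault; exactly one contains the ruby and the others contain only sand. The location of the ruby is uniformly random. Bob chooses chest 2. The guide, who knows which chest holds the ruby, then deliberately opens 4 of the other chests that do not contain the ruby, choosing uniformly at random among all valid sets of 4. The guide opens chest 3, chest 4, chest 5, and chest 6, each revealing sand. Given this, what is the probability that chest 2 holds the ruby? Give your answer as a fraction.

1/6

Consider each possible location of the ruby in turn.
If it is in chest 1 (prior 1/6): the guide has no choice, probability 1; weight (1/6)·1 = 1/6.
If it is in chest 2 (prior 1/6): the guide has 5 equally likely choices, so probability 1/5; weight (1/6)·(1/5) = 1/30.
If it is in any of chests 3, 4, 5, and 6 (prior 1/6 each): that chest was opened and seen not to hold the prize — ruled out; weight (1/6)·0 = 0 each.
The weights sum to 1/5.
So P(the ruby in chest 2 | the guide opened chest 3, chest 4, chest 5, and chest 6) = (1/30) / (1/5) = 1/6.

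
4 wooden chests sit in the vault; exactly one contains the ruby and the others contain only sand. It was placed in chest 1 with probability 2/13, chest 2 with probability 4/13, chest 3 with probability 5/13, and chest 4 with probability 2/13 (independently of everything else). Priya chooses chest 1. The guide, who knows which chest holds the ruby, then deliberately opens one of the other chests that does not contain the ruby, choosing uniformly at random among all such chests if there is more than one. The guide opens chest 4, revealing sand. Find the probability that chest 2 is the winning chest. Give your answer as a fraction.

12/31

Apply Bayes' rule, conditioning on where the ruby actually is.
If it is in chest 1 (prior 2/13): the guide has 3 equally likely choices, so probability 1/3; weight (2/13)·(1/3) = 2/39.
If it is in chest 2 (prior 4/13): the guide has 2 equally likely choices, so probability 1/2; weight (4/13)·(1/2) = 2/13.
If it is in chest 3 (prior 5/13): the guide has 2 equally likely choices, so probability 1/2; weight (5/13)·(1/2) = 5/26.
If it is in chest 4 (prior 2/13): the guide opened chest 4, so this case is ruled out; weight (2/13)·0 = 0.
The weights sum to 31/78.
So P(the ruby in chest 2 | the guide opened chest 4) = (2/13) / (31/78) = 12/31.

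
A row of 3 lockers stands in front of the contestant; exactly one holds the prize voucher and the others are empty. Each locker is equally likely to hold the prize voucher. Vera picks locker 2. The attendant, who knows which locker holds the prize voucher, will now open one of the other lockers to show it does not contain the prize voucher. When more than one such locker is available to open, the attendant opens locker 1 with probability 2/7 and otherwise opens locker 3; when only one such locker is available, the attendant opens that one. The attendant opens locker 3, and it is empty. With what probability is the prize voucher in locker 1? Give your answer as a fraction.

7/12

Apply Bayes' rule, conditioning on where the prize voucher actually is.
If it is in locker 1 (prior 1/3): only locker 3 is available, probability 1; weight (1/3)·1 = 1/3.
If it is in locker 2 (prior 1/3): locker 1 is available but not opened, probability 5/7; weight (1/3)·(5/7) = 5/21.
If it is in locker 3 (prior 1/3): the attendant opened locker 3, so this case is ruled out; weight (1/3)·0 = 0.
The weights sum to 4/7.
So P(the prize voucher in locker 1 | the attendant opened locker 3) = (1/3) / (4/7) = 7/12.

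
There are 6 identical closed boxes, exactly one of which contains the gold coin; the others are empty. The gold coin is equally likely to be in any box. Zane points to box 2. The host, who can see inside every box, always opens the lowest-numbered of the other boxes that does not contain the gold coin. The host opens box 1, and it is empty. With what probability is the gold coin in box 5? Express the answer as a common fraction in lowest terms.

Condition on the true location of the gold coin.
If it is in box 1 (prior 1/6): the host opened box 1, so this case is ruled out; weight (1/6)·0 = 0.
If it is in any of boxes 2, 3, 4, 5, and 6 (prior 1/6 each): box 1 is the lowest-numbered option available, probability 1; weight (1/6)·1 = 1/6 each.
The weights sum to 5/6.
So P(the gold coin in box 5 | the host opened box 1) = (1/6) / (5/6) = 1/5.

1/5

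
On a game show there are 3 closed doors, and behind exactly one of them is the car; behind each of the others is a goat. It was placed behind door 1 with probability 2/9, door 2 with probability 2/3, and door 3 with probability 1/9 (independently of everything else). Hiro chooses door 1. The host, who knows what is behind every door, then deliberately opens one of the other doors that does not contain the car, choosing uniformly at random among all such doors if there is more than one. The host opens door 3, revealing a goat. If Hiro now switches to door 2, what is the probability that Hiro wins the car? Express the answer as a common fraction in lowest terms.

6/7

Apply Bayes' rule, conditioning on where the car actually is.
If it is behind door 1 (prior 2/9): the host has 2 equally likely choices, so probability 1/2; weight (2/9)·(1/2) = 1/9.
If it is behind door 2 (prior 2/3): the host has no choice, probability 1; weight (2/3)·1 = 2/3.
If it is behind door 3 (prior 1/9): the host opened door 3, so this case is ruled out; weight (1/9)·0 = 0.
The weights sum to 7/9.
So P(the car behind door 2 | the host opened door 3) = (2/3) / (7/9) = 6/7.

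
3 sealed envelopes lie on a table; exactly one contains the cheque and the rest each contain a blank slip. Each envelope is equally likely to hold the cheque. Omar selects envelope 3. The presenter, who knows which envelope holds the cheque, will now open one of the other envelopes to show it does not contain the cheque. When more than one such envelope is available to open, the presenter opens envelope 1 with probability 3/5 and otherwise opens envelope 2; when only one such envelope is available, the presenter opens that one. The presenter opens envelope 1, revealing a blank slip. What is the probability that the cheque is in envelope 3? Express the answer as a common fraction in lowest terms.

Apply Bayes' rule, conditioning on where the cheque actually is.
If it is in envelope 1 (prior 1/3): the presenter opened envelope 1, so this case is ruled out; weight (1/3)·0 = 0.
If it is in envelope 2 (prior 1/3): only envelope 1 is available, probability 1; weight (1/3)·1 = 1/3.
If it is in envelope 3 (prior 1/3): envelope 1 is available, opened with probability 3/5; weight (1/3)·(3/5) = 1/5.
The weights sum to 8/15.
So P(the cheque in envelope 3 | the presenter opened envelope 1) = (1/5) / (8/15) = 3/8.

3/8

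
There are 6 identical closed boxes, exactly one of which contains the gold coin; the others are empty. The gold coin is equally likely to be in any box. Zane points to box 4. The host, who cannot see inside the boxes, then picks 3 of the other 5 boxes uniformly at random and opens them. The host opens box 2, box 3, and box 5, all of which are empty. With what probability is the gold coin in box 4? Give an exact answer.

1/3

Condition on the true location of the gold coin.
If it is in any of boxes 1, 4, and 6 (prior 1/6 each): the host picks exactly this set with probability 1/10 regardless, and none is the prize; weight (1/6)·(1/10) = 1/60 each.
If it is in any of boxes 2, 3, and 5 (prior 1/6 each): that box was opened and seen not to hold the prize — ruled out; weight (1/6)·0 = 0 each.
The weights sum to 1/20.
So P(the gold coin in box 4 | the host opened box 2, box 3, and box 5) = (1/60) / (1/20) = 1/3.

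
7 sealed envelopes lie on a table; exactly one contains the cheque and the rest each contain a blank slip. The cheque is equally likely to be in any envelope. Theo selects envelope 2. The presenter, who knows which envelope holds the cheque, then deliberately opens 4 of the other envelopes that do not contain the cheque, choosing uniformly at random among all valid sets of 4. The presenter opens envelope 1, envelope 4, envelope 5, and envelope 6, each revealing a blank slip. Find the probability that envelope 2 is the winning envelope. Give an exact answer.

Condition on the true location of the cheque.
If it is in any of envelopes 1, 4, 5, and 6 (prior 1/7 each): that envelope was opened and seen not to hold the prize — ruled out; weight (1/7)·0 = 0 each.
If it is in envelope 2 (prior 1/7): the presenter has 15 equally likely choices, so probability 1/15; weight (1/7)·(1/15) = 1/105.
If it is in either of envelopes 3 and 7 (prior 1/7 each): the presenter has 5 equally likely choices, so probability 1/5; weight (1/7)·(1/5) = 1/35 each.
The weights sum to 1/15.
So P(the cheque in envelope 2 | the presenter opened envelope 1, envelope 4, envelope 5, and envelope 6) = (1/105) / (1/15) = 1/7.

1/7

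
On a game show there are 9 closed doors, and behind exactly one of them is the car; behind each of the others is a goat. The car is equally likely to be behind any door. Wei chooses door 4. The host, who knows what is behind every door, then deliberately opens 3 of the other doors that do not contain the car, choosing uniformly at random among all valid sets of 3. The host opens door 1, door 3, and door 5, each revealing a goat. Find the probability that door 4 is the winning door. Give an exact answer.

1/9

Condition on the true location of the car.
If it is behind any of doors 1, 3, and 5 (prior 1/9 each): that door was opened and seen not to hold the prize — ruled out; weight (1/9)·0 = 0 each.
If it is behind any of doors 2, 6, 7, 8, and 9 (prior 1/9 each): the host has 35 equally likely choices, so probability 1/35; weight (1/9)·(1/35) = 1/315 each.
If it is behind door 4 (prior 1/9): the host has 56 equally likely choices, so probability 1/56; weight (1/9)·(1/56) = 1/504.
The weights sum to 1/56.
So P(the car behind door 4 | the host opened door 1, door 3, and door 5) = (1/504) / (1/56) = 1/9.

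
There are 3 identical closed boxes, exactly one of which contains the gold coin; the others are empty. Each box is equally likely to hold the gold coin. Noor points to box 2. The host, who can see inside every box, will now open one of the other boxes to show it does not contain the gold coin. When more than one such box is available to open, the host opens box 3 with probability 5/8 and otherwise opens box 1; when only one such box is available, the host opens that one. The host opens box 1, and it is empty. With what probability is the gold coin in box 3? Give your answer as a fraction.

Condition on the true location of the gold coin.
If it is in box 1 (prior 1/3): the host opened box 1, so this case is ruled out; weight (1/3)·0 = 0.
If it is in box 2 (prior 1/3): box 3 is available but not opened, probability 3/8; weight (1/3)·(3/8) = 1/8.
If it is in box 3 (prior 1/3): only box 1 is available, probability 1; weight (1/3)·1 = 1/3.
The weights sum to 11/24.
So P(the gold coin in box 3 | the host opened box 1) = (1/3) / (11/24) = 8/11.

8/11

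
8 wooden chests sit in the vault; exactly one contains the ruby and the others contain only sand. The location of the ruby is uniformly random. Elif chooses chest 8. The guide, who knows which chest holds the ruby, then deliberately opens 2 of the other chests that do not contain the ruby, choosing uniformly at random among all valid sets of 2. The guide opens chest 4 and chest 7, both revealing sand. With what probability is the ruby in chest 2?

7/40

Apply Bayes' rule, conditioning on where the ruby actually is.
If it is in any of chests 1, 2, 3, 5, and 6 (prior 1/8 each): the guide has 15 equally likely choices, so probability 1/15; weight (1/8)·(1/15) = 1/120 each.
If it is in either of chests 4 and 7 (prior 1/8 each): that chest was opened and seen not to hold the prize — ruled out; weight (1/8)·0 = 0 each.
If it is in chest 8 (prior 1/8): the guide has 21 equally likely choices, so probability 1/21; weight (1/8)·(1/21) = 1/168.
The weights sum to 1/21.
So P(the ruby in chest 2 | the guide opened chest 4 and chest 7) = (1/120) / (1/21) = 7/40.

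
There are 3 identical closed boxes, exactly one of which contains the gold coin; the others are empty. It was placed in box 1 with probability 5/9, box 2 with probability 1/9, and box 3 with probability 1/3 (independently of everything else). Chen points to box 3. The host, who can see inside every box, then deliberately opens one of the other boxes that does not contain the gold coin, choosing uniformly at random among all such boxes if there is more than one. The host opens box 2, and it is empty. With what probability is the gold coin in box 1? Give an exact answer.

10/13

Consider each possible location of the gold coin in turn.
If it is in box 1 (prior 5/9): the host has no choice, probability 1; weight (5/9)·1 = 5/9.
If it is in box 2 (prior 1/9): the host opened box 2, so this case is ruled out; weight (1/9)·0 = 0.
If it is in box 3 (prior 1/3): the host has 2 equally likely choices, so probability 1/2; weight (1/3)·(1/2) = 1/6.
The weights sum to 13/18.
So P(the gold coin in box 1 | the host opened box 2) = (5/9) / (13/18) = 10/13.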